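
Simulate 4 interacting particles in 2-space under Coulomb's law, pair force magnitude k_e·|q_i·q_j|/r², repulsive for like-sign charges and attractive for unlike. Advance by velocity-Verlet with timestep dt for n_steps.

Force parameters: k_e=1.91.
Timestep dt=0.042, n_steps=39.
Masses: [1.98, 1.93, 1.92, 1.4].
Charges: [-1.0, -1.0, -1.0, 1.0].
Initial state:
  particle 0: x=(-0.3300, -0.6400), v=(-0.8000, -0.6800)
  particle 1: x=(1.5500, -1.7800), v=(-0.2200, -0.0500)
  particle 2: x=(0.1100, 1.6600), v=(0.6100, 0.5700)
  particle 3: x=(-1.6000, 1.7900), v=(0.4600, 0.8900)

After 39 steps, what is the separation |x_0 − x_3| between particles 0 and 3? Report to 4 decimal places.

step 0: x0=(-0.3300, -0.6400) x1=(1.5500, -1.7800) x2=(0.1100, 1.6600) x3=(-1.6000, 1.7900)
step 1: x0=(-0.3638, -0.6685) x1=(1.5409, -1.7822) x2=(0.1353, 1.6842) x3=(-1.5802, 1.8272)
step 2: x0=(-0.3981, -0.6970) x1=(1.5321, -1.7847) x2=(0.1601, 1.7088) x3=(-1.5593, 1.8639)
step 3: x0=(-0.4329, -0.7253) x1=(1.5237, -1.7874) x2=(0.1843, 1.7339) x3=(-1.5375, 1.9002)
step 4: x0=(-0.4681, -0.7535) x1=(1.5155, -1.7903) x2=(0.2079, 1.7594) x3=(-1.5146, 1.9361)
step 5: x0=(-0.5037, -0.7817) x1=(1.5076, -1.7934) x2=(0.2310, 1.7854) x3=(-1.4908, 1.9715)
step 6: x0=(-0.5398, -0.8097) x1=(1.5001, -1.7968) x2=(0.2535, 1.8117) x3=(-1.4661, 2.0066)
step 7: x0=(-0.5763, -0.8376) x1=(1.4928, -1.8003) x2=(0.2754, 1.8385) x3=(-1.4404, 2.0411)
step 8: x0=(-0.6132, -0.8654) x1=(1.4858, -1.8041) x2=(0.2968, 1.8657) x3=(-1.4137, 2.0753)
step 9: x0=(-0.6505, -0.8931) x1=(1.4791, -1.8080) x2=(0.3177, 1.8932) x3=(-1.3861, 2.1090)
step 10: x0=(-0.6882, -0.9207) x1=(1.4728, -1.8121) x2=(0.3380, 1.9212) x3=(-1.3576, 2.1423)
step 11: x0=(-0.7263, -0.9481) x1=(1.4667, -1.8164) x2=(0.3577, 1.9494) x3=(-1.3282, 2.1752)
step 12: x0=(-0.7648, -0.9755) x1=(1.4608, -1.8208) x2=(0.3769, 1.9781) x3=(-1.2978, 2.2076)
step 13: x0=(-0.8036, -1.0027) x1=(1.4553, -1.8254) x2=(0.3955, 2.0071) x3=(-1.2665, 2.2396)
step 14: x0=(-0.8428, -1.0299) x1=(1.4500, -1.8302) x2=(0.4134, 2.0365) x3=(-1.2343, 2.2712)
step 15: x0=(-0.8824, -1.0569) x1=(1.4450, -1.8351) x2=(0.4309, 2.0662) x3=(-1.2011, 2.3023)
step 16: x0=(-0.9223, -1.0838) x1=(1.4403, -1.8401) x2=(0.4476, 2.0962) x3=(-1.1670, 2.3331)
step 17: x0=(-0.9625, -1.1106) x1=(1.4358, -1.8452) x2=(0.4638, 2.1266) x3=(-1.1319, 2.3634)
step 18: x0=(-1.0030, -1.1374) x1=(1.4316, -1.8505) x2=(0.4794, 2.1573) x3=(-1.0959, 2.3933)
step 19: x0=(-1.0439, -1.1640) x1=(1.4276, -1.8559) x2=(0.4943, 2.1883) x3=(-1.0588, 2.4228)
step 20: x0=(-1.0850, -1.1906) x1=(1.4238, -1.8614) x2=(0.5085, 2.2197) x3=(-1.0207, 2.4519)
step 21: x0=(-1.1265, -1.2170) x1=(1.4203, -1.8670) x2=(0.5220, 2.2513) x3=(-0.9816, 2.4805)
step 22: x0=(-1.1682, -1.2434) x1=(1.4171, -1.8727) x2=(0.5348, 2.2833) x3=(-0.9415, 2.5087)
step 23: x0=(-1.2102, -1.2697) x1=(1.4140, -1.8785) x2=(0.5468, 2.3156) x3=(-0.9002, 2.5365)
step 24: x0=(-1.2525, -1.2960) x1=(1.4112, -1.8843) x2=(0.5581, 2.3482) x3=(-0.8578, 2.5639)
step 25: x0=(-1.2950, -1.3222) x1=(1.4086, -1.8903) x2=(0.5686, 2.3812) x3=(-0.8142, 2.5909)
step 26: x0=(-1.3378, -1.3483) x1=(1.4062, -1.8963) x2=(0.5782, 2.4144) x3=(-0.7693, 2.6175)
step 27: x0=(-1.3808, -1.3743) x1=(1.4040, -1.9024) x2=(0.5868, 2.4480) x3=(-0.7232, 2.6436)
step 28: x0=(-1.4241, -1.4003) x1=(1.4020, -1.9086) x2=(0.5946, 2.4819) x3=(-0.6757, 2.6693)
step 29: x0=(-1.4676, -1.4262) x1=(1.4002, -1.9148) x2=(0.6013, 2.5161) x3=(-0.6267, 2.6945)
step 30: x0=(-1.5113, -1.4521) x1=(1.3986, -1.9211) x2=(0.6069, 2.5506) x3=(-0.5761, 2.7193)
step 31: x0=(-1.5552, -1.4779) x1=(1.3972, -1.9274) x2=(0.6113, 2.5855) x3=(-0.5239, 2.7437)
step 32: x0=(-1.5993, -1.5037) x1=(1.3960, -1.9338) x2=(0.6144, 2.6207) x3=(-0.4699, 2.7675)
step 33: x0=(-1.6436, -1.5294) x1=(1.3949, -1.9402) x2=(0.6161, 2.6563) x3=(-0.4139, 2.7910)
step 34: x0=(-1.6881, -1.5551) x1=(1.3940, -1.9467) x2=(0.6162, 2.6922) x3=(-0.3556, 2.8139)
step 35: x0=(-1.7328, -1.5808) x1=(1.3933, -1.9532) x2=(0.6145, 2.7285) x3=(-0.2949, 2.8363)
step 36: x0=(-1.7777, -1.6064) x1=(1.3927, -1.9597) x2=(0.6107, 2.7652) x3=(-0.2313, 2.8582)
step 37: x0=(-1.8227, -1.6320) x1=(1.3924, -1.9663) x2=(0.6045, 2.8023) x3=(-0.1644, 2.8795)
step 38: x0=(-1.8679, -1.6576) x1=(1.3921, -1.9729) x2=(0.5955, 2.8398) x3=(-0.0935, 2.9002)
step 39: x0=(-1.9133, -1.6831) x1=(1.3920, -1.9795) x2=(0.5827, 2.8778) x3=(-0.0176, 2.9203)

4.9785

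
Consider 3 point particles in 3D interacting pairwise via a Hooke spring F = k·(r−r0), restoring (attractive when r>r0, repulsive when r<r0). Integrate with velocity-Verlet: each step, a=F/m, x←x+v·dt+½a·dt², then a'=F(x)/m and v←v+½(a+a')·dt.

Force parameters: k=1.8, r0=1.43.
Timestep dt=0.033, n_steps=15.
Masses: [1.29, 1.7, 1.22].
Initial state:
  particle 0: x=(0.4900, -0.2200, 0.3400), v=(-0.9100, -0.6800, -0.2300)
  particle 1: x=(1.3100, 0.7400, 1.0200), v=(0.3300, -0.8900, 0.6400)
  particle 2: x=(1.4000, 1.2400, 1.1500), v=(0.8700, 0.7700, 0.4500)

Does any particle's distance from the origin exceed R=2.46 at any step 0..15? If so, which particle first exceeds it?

step 0: x0=(0.4900, -0.2200, 0.3400) x1=(1.3100, 0.7400, 1.0200) x2=(1.4000, 1.2400, 1.1500)
step 1: x0=(0.4601, -0.2422, 0.3326) x1=(1.3208, 0.7101, 1.0410) x2=(1.4287, 1.2658, 1.1649)
step 2: x0=(0.4307, -0.2637, 0.3255) x1=(1.3314, 0.6793, 1.0617) x2=(1.4571, 1.2923, 1.1797)
step 3: x0=(0.4018, -0.2844, 0.3189) x1=(1.3418, 0.6475, 1.0823) x2=(1.4854, 1.3192, 1.1943)
step 4: x0=(0.3736, -0.3042, 0.3128) x1=(1.3519, 0.6149, 1.1027) x2=(1.5133, 1.3464, 1.2086)
step 5: x0=(0.3461, -0.3230, 0.3072) x1=(1.3617, 0.5814, 1.1228) x2=(1.5408, 1.3738, 1.2226)
step 6: x0=(0.3194, -0.3408, 0.3023) x1=(1.3713, 0.5471, 1.1428) x2=(1.5678, 1.4010, 1.2362)
step 7: x0=(0.2936, -0.3574, 0.2981) x1=(1.3806, 0.5121, 1.1627) x2=(1.5942, 1.4281, 1.2493)
step 8: x0=(0.2688, -0.3727, 0.2947) x1=(1.3897, 0.4764, 1.1823) x2=(1.6199, 1.4547, 1.2618)
step 9: x0=(0.2451, -0.3866, 0.2921) x1=(1.3984, 0.4401, 1.2018) x2=(1.6449, 1.4808, 1.2737)
step 10: x0=(0.2226, -0.3991, 0.2903) x1=(1.4069, 0.4033, 1.2210) x2=(1.6691, 1.5061, 1.2850)
step 11: x0=(0.2014, -0.4102, 0.2894) x1=(1.4150, 0.3660, 1.2401) x2=(1.6923, 1.5305, 1.2956)
step 12: x0=(0.1816, -0.4196, 0.2895) x1=(1.4228, 0.3283, 1.2590) x2=(1.7145, 1.5539, 1.3055)
step 13: x0=(0.1632, -0.4275, 0.2905) x1=(1.4304, 0.2902, 1.2777) x2=(1.7356, 1.5760, 1.3146)
step 14: x0=(0.1462, -0.4337, 0.2926) x1=(1.4376, 0.2519, 1.2961) x2=(1.7555, 1.5967, 1.3229)
step 15: x0=(0.1309, -0.4382, 0.2958) x1=(1.4445, 0.2133, 1.3144) x2=(1.7742, 1.6160, 1.3304)

yes, particle 2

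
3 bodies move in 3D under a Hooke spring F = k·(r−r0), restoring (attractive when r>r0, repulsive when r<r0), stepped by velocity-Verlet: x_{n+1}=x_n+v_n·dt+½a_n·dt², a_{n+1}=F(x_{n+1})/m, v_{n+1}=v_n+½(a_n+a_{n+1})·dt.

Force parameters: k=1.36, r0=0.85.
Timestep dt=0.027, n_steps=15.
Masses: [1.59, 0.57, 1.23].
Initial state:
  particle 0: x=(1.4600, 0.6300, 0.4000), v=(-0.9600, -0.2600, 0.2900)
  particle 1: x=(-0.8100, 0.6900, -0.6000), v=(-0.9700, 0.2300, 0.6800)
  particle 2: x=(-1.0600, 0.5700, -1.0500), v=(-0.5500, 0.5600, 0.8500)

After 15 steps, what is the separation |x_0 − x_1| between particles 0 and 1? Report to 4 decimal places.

step 0: x0=(1.4600, 0.6300, 0.4000) x1=(-0.8100, 0.6900, -0.6000) x2=(-1.0600, 0.5700, -1.0500)
step 1: x0=(1.4331, 0.6230, 0.4073) x1=(-0.8348, 0.6962, -0.5808) x2=(-1.0742, 0.5851, -1.0267)
step 2: x0=(1.4041, 0.6160, 0.4136) x1=(-0.8567, 0.7025, -0.5600) x2=(-1.0871, 0.6002, -1.0029)
step 3: x0=(1.3731, 0.6090, 0.4188) x1=(-0.8757, 0.7088, -0.5376) x2=(-1.0987, 0.6152, -0.9785)
step 4: x0=(1.3401, 0.6021, 0.4231) x1=(-0.8920, 0.7151, -0.5136) x2=(-1.1090, 0.6302, -0.9536)
step 5: x0=(1.3052, 0.5952, 0.4263) x1=(-0.9054, 0.7214, -0.4880) x2=(-1.1181, 0.6451, -0.9281)
step 6: x0=(1.2683, 0.5884, 0.4287) x1=(-0.9161, 0.7276, -0.4607) x2=(-1.1259, 0.6599, -0.9021)
step 7: x0=(1.2295, 0.5817, 0.4301) x1=(-0.9241, 0.7338, -0.4320) x2=(-1.1326, 0.6747, -0.8757)
step 8: x0=(1.1888, 0.5750, 0.4306) x1=(-0.9295, 0.7398, -0.4017) x2=(-1.1380, 0.6893, -0.8487)
step 9: x0=(1.1464, 0.5685, 0.4302) x1=(-0.9323, 0.7458, -0.3700) x2=(-1.1423, 0.7039, -0.8214)
step 10: x0=(1.1021, 0.5621, 0.4290) x1=(-0.9326, 0.7516, -0.3369) x2=(-1.1455, 0.7184, -0.7936)
step 11: x0=(1.0562, 0.5559, 0.4270) x1=(-0.9305, 0.7572, -0.3024) x2=(-1.1476, 0.7328, -0.7654)
step 12: x0=(1.0086, 0.5498, 0.4242) x1=(-0.9261, 0.7627, -0.2666) x2=(-1.1486, 0.7470, -0.7368)
step 13: x0=(0.9594, 0.5439, 0.4207) x1=(-0.9194, 0.7680, -0.2296) x2=(-1.1486, 0.7612, -0.7078)
step 14: x0=(0.9087, 0.5381, 0.4165) x1=(-0.9106, 0.7730, -0.1914) x2=(-1.1476, 0.7752, -0.6785)
step 15: x0=(0.8565, 0.5325, 0.4116) x1=(-0.8999, 0.7778, -0.1522) x2=(-1.1456, 0.7892, -0.6489)

1.8609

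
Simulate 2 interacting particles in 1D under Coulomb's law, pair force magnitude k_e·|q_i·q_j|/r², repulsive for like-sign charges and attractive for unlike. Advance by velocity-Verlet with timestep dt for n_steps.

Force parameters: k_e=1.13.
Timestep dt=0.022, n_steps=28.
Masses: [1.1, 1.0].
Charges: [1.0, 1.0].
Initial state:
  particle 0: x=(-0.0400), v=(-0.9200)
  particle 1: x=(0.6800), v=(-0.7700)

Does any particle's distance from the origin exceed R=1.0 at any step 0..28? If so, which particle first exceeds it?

step 0: x0=(-0.0400) x1=(0.6800)
step 1: x0=(-0.0607) x1=(0.6636)
step 2: x0=(-0.0824) x1=(0.6482)
step 3: x0=(-0.1050) x1=(0.6339)
step 4: x0=(-0.1285) x1=(0.6205)
step 5: x0=(-0.1529) x1=(0.6082)
step 6: x0=(-0.1781) x1=(0.5967)
step 7: x0=(-0.2042) x1=(0.5862)
step 8: x0=(-0.2311) x1=(0.5766)
step 9: x0=(-0.2587) x1=(0.5678)
step 10: x0=(-0.2871) x1=(0.5598)
step 11: x0=(-0.3162) x1=(0.5525)
step 12: x0=(-0.3459) x1=(0.5460)
step 13: x0=(-0.3762) x1=(0.5402)
step 14: x0=(-0.4072) x1=(0.5350)
step 15: x0=(-0.4387) x1=(0.5305)
step 16: x0=(-0.4707) x1=(0.5265)
step 17: x0=(-0.5032) x1=(0.5231)
step 18: x0=(-0.5362) x1=(0.5202)
step 19: x0=(-0.5697) x1=(0.5178)
step 20: x0=(-0.6035) x1=(0.5158)
step 21: x0=(-0.6378) x1=(0.5143)
step 22: x0=(-0.6724) x1=(0.5132)
step 23: x0=(-0.7074) x1=(0.5125)
step 24: x0=(-0.7427) x1=(0.5121)
step 25: x0=(-0.7784) x1=(0.5121)
step 26: x0=(-0.8143) x1=(0.5124)
step 27: x0=(-0.8505) x1=(0.5131)
step 28: x0=(-0.8870) x1=(0.5140)

no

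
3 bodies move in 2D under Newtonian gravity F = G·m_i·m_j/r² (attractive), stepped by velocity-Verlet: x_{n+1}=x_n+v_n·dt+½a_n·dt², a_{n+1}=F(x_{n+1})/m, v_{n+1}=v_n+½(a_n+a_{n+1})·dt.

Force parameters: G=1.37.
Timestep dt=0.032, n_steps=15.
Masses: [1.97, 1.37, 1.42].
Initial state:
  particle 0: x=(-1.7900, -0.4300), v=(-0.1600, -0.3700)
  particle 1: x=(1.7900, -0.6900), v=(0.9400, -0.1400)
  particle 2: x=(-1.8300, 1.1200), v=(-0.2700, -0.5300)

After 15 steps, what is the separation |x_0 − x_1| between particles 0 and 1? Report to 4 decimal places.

4.0702

step 0: x0=(-1.7900, -0.4300) x1=(1.7900, -0.6900) x2=(-1.8300, 1.1200)
step 1: x0=(-1.7951, -0.4414) x1=(1.8199, -0.6944) x2=(-1.8386, 1.1024)
step 2: x0=(-1.8000, -0.4520) x1=(1.8495, -0.6988) x2=(-1.8470, 1.0837)
step 3: x0=(-1.8048, -0.4618) x1=(1.8788, -0.7031) x2=(-1.8553, 1.0637)
step 4: x0=(-1.8095, -0.4707) x1=(1.9078, -0.7074) x2=(-1.8635, 1.0425)
step 5: x0=(-1.8141, -0.4788) x1=(1.9365, -0.7116) x2=(-1.8715, 1.0200)
step 6: x0=(-1.8186, -0.4860) x1=(1.9648, -0.7157) x2=(-1.8793, 0.9962)
step 7: x0=(-1.8230, -0.4923) x1=(1.9929, -0.7198) x2=(-1.8871, 0.9712)
step 8: x0=(-1.8273, -0.4977) x1=(2.0207, -0.7238) x2=(-1.8946, 0.9448)
step 9: x0=(-1.8315, -0.5021) x1=(2.0482, -0.7277) x2=(-1.9020, 0.9171)
step 10: x0=(-1.8357, -0.5055) x1=(2.0754, -0.7317) x2=(-1.9093, 0.8879)
step 11: x0=(-1.8397, -0.5080) x1=(2.1024, -0.7355) x2=(-1.9163, 0.8573)
step 12: x0=(-1.8438, -0.5094) x1=(2.1291, -0.7393) x2=(-1.9232, 0.8252)
step 13: x0=(-1.8477, -0.5096) x1=(2.1555, -0.7431) x2=(-1.9299, 0.7915)
step 14: x0=(-1.8516, -0.5087) x1=(2.1816, -0.7468) x2=(-1.9364, 0.7561)
step 15: x0=(-1.8555, -0.5066) x1=(2.2074, -0.7505) x2=(-1.9427, 0.7190)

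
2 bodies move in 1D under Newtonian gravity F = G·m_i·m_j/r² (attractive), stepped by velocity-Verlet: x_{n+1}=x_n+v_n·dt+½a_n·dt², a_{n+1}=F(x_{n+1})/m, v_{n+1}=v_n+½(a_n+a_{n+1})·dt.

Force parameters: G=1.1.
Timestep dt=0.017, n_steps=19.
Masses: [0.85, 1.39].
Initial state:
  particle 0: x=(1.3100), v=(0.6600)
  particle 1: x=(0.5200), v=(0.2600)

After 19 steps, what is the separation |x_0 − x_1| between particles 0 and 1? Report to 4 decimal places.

0.7181

step 0: x0=(1.3100) x1=(0.5200)
step 1: x0=(1.3209) x1=(0.5246)
step 2: x0=(1.3310) x1=(0.5297)
step 3: x0=(1.3405) x1=(0.5352)
step 4: x0=(1.3493) x1=(0.5411)
step 5: x0=(1.3574) x1=(0.5474)
step 6: x0=(1.3649) x1=(0.5541)
step 7: x0=(1.3717) x1=(0.5613)
step 8: x0=(1.3778) x1=(0.5688)
step 9: x0=(1.3832) x1=(0.5768)
step 10: x0=(1.3879) x1=(0.5851)
step 11: x0=(1.3920) x1=(0.5939)
step 12: x0=(1.3954) x1=(0.6032)
step 13: x0=(1.3981) x1=(0.6128)
step 14: x0=(1.4000) x1=(0.6229)
step 15: x0=(1.4012) x1=(0.6334)
step 16: x0=(1.4017) x1=(0.6444)
step 17: x0=(1.4014) x1=(0.6559)
step 18: x0=(1.4003) x1=(0.6678)
step 19: x0=(1.3984) x1=(0.6803)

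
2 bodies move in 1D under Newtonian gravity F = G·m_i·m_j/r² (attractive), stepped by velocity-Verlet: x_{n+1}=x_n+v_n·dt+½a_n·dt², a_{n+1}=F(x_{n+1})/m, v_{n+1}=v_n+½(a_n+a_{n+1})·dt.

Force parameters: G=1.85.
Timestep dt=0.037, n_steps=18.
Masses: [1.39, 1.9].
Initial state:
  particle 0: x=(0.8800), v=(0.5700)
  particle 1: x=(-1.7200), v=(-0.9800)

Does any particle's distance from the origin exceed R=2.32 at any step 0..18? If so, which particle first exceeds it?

no

step 0: x0=(0.8800) x1=(-1.7200)
step 1: x0=(0.9007) x1=(-1.7560)
step 2: x0=(0.9208) x1=(-1.7915)
step 3: x0=(0.9402) x1=(-1.8265)
step 4: x0=(0.9590) x1=(-1.8611)
step 5: x0=(0.9771) x1=(-1.8952)
step 6: x0=(0.9947) x1=(-1.9289)
step 7: x0=(1.0117) x1=(-1.9622)
step 8: x0=(1.0282) x1=(-1.9951)
step 9: x0=(1.0441) x1=(-2.0276)
step 10: x0=(1.0596) x1=(-2.0597)
step 11: x0=(1.0745) x1=(-2.0914)
step 12: x0=(1.0890) x1=(-2.1229)
step 13: x0=(1.1030) x1=(-2.1539)
step 14: x0=(1.1165) x1=(-2.1847)
step 15: x0=(1.1296) x1=(-2.2151)
step 16: x0=(1.1423) x1=(-2.2452)
step 17: x0=(1.1545) x1=(-2.2750)
step 18: x0=(1.1664) x1=(-2.3045)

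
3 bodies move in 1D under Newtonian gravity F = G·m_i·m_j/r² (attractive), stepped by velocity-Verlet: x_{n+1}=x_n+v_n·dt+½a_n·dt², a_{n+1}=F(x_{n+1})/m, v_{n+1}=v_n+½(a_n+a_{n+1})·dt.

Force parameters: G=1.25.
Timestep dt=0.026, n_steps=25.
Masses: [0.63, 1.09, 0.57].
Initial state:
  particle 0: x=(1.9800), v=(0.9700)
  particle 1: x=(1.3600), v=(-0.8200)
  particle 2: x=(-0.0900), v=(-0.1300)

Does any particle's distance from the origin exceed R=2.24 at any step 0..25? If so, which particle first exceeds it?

no

step 0: x0=(1.9800) x1=(1.3600) x2=(-0.0900)
step 1: x0=(2.0040) x1=(1.3393) x2=(-0.0931)
step 2: x0=(2.0257) x1=(1.3195) x2=(-0.0956)
step 3: x0=(2.0456) x1=(1.3005) x2=(-0.0976)
step 4: x0=(2.0636) x1=(1.2823) x2=(-0.0989)
step 5: x0=(2.0801) x1=(1.2647) x2=(-0.0997)
step 6: x0=(2.0950) x1=(1.2476) x2=(-0.0999)
step 7: x0=(2.1086) x1=(1.2310) x2=(-0.0994)
step 8: x0=(2.1209) x1=(1.2149) x2=(-0.0983)
step 9: x0=(2.1319) x1=(1.1990) x2=(-0.0966)
step 10: x0=(2.1418) x1=(1.1836) x2=(-0.0942)
step 11: x0=(2.1506) x1=(1.1684) x2=(-0.0912)
step 12: x0=(2.1584) x1=(1.1534) x2=(-0.0874)
step 13: x0=(2.1651) x1=(1.1387) x2=(-0.0830)
step 14: x0=(2.1709) x1=(1.1241) x2=(-0.0778)
step 15: x0=(2.1757) x1=(1.1097) x2=(-0.0719)
step 16: x0=(2.1797) x1=(1.0955) x2=(-0.0652)
step 17: x0=(2.1827) x1=(1.0813) x2=(-0.0577)
step 18: x0=(2.1849) x1=(1.0672) x2=(-0.0495)
step 19: x0=(2.1863) x1=(1.0531) x2=(-0.0403)
step 20: x0=(2.1868) x1=(1.0390) x2=(-0.0303)
step 21: x0=(2.1866) x1=(1.0250) x2=(-0.0194)
step 22: x0=(2.1856) x1=(1.0108) x2=(-0.0075)
step 23: x0=(2.1838) x1=(0.9966) x2=(0.0053)
step 24: x0=(2.1812) x1=(0.9823) x2=(0.0193)
step 25: x0=(2.1779) x1=(0.9678) x2=(0.0343)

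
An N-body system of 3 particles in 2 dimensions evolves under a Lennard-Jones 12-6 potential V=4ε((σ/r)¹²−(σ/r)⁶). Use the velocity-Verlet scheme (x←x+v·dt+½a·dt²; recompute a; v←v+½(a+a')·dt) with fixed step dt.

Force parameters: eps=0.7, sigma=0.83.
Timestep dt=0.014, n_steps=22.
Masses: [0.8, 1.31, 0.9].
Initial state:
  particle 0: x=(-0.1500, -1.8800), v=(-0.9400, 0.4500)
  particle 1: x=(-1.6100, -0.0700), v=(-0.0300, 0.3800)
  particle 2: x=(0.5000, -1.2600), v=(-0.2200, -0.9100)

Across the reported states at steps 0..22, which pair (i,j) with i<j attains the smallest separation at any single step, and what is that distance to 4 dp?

pair (0,2), distance 0.8899

step 0: x0=(-0.1500, -1.8800) x1=(-1.6100, -0.0700) x2=(0.5000, -1.2600)
step 1: x0=(-0.1634, -1.8739) x1=(-1.6104, -0.0647) x2=(0.4971, -1.2725)
step 2: x0=(-0.1775, -1.8684) x1=(-1.6108, -0.0594) x2=(0.4948, -1.2845)
step 3: x0=(-0.1922, -1.8636) x1=(-1.6112, -0.0541) x2=(0.4932, -1.2960)
step 4: x0=(-0.2077, -1.8593) x1=(-1.6117, -0.0487) x2=(0.4922, -1.3069)
step 5: x0=(-0.2239, -1.8556) x1=(-1.6121, -0.0434) x2=(0.4918, -1.3173)
step 6: x0=(-0.2408, -1.8524) x1=(-1.6125, -0.0381) x2=(0.4920, -1.3273)
step 7: x0=(-0.2581, -1.8495) x1=(-1.6129, -0.0328) x2=(0.4926, -1.3370)
step 8: x0=(-0.2758, -1.8468) x1=(-1.6133, -0.0275) x2=(0.4935, -1.3465)
step 9: x0=(-0.2937, -1.8443) x1=(-1.6137, -0.0222) x2=(0.4946, -1.3558)
step 10: x0=(-0.3116, -1.8418) x1=(-1.6141, -0.0169) x2=(0.4957, -1.3652)
step 11: x0=(-0.3295, -1.8392) x1=(-1.6144, -0.0116) x2=(0.4968, -1.3745)
step 12: x0=(-0.3472, -1.8366) x1=(-1.6148, -0.0064) x2=(0.4977, -1.3840)
step 13: x0=(-0.3647, -1.8338) x1=(-1.6152, -0.0011) x2=(0.4984, -1.3935)
step 14: x0=(-0.3819, -1.8309) x1=(-1.6156, 0.0042) x2=(0.4988, -1.4032)
step 15: x0=(-0.3987, -1.8277) x1=(-1.6160, 0.0095) x2=(0.4989, -1.4131)
step 16: x0=(-0.4151, -1.8244) x1=(-1.6164, 0.0148) x2=(0.4986, -1.4231)
step 17: x0=(-0.4310, -1.8209) x1=(-1.6167, 0.0200) x2=(0.4980, -1.4333)
step 18: x0=(-0.4466, -1.8172) x1=(-1.6171, 0.0253) x2=(0.4970, -1.4437)
step 19: x0=(-0.4617, -1.8133) x1=(-1.6175, 0.0306) x2=(0.4955, -1.4542)
step 20: x0=(-0.4763, -1.8093) x1=(-1.6178, 0.0358) x2=(0.4937, -1.4648)
step 21: x0=(-0.4905, -1.8051) x1=(-1.6182, 0.0411) x2=(0.4914, -1.4756)
step 22: x0=(-0.5042, -1.8007) x1=(-1.6186, 0.0463) x2=(0.4888, -1.4866)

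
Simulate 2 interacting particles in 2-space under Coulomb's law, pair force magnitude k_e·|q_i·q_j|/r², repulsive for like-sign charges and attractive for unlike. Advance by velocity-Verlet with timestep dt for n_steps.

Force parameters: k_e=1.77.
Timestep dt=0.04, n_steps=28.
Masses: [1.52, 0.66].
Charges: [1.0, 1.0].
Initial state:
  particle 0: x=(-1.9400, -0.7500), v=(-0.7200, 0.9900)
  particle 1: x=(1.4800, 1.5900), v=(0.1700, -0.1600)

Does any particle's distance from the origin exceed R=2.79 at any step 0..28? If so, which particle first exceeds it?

step 0: x0=(-1.9400, -0.7500) x1=(1.4800, 1.5900)
step 1: x0=(-1.9688, -0.7104) x1=(1.4869, 1.5837)
step 2: x0=(-1.9978, -0.6709) x1=(1.4940, 1.5775)
step 3: x0=(-2.0268, -0.6315) x1=(1.5013, 1.5714)
step 4: x0=(-2.0559, -0.5921) x1=(1.5089, 1.5655)
step 5: x0=(-2.0851, -0.5527) x1=(1.5166, 1.5597)
step 6: x0=(-2.1144, -0.5135) x1=(1.5246, 1.5540)
step 7: x0=(-2.1438, -0.4742) x1=(1.5327, 1.5485)
step 8: x0=(-2.1733, -0.4350) x1=(1.5411, 1.5430)
step 9: x0=(-2.2029, -0.3959) x1=(1.5497, 1.5377)
step 10: x0=(-2.2326, -0.3568) x1=(1.5585, 1.5325)
step 11: x0=(-2.2623, -0.3178) x1=(1.5675, 1.5274)
step 12: x0=(-2.2922, -0.2788) x1=(1.5768, 1.5224)
step 13: x0=(-2.3221, -0.2398) x1=(1.5862, 1.5175)
step 14: x0=(-2.3522, -0.2009) x1=(1.5959, 1.5127)
step 15: x0=(-2.3823, -0.1621) x1=(1.6058, 1.5080)
step 16: x0=(-2.4125, -0.1232) x1=(1.6158, 1.5034)
step 17: x0=(-2.4429, -0.0845) x1=(1.6261, 1.4988)
step 18: x0=(-2.4733, -0.0457) x1=(1.6367, 1.4944)
step 19: x0=(-2.5038, -0.0070) x1=(1.6474, 1.4900)
step 20: x0=(-2.5344, 0.0317) x1=(1.6583, 1.4857)
step 21: x0=(-2.5650, 0.0704) x1=(1.6694, 1.4814)
step 22: x0=(-2.5958, 0.1090) x1=(1.6808, 1.4773)
step 23: x0=(-2.6267, 0.1476) x1=(1.6923, 1.4732)
step 24: x0=(-2.6576, 0.1862) x1=(1.7040, 1.4691)
step 25: x0=(-2.6886, 0.2247) x1=(1.7160, 1.4652)
step 26: x0=(-2.7198, 0.2633) x1=(1.7281, 1.4612)
step 27: x0=(-2.7510, 0.3018) x1=(1.7404, 1.4574)
step 28: x0=(-2.7822, 0.3402) x1=(1.7530, 1.4535)

yes, particle 0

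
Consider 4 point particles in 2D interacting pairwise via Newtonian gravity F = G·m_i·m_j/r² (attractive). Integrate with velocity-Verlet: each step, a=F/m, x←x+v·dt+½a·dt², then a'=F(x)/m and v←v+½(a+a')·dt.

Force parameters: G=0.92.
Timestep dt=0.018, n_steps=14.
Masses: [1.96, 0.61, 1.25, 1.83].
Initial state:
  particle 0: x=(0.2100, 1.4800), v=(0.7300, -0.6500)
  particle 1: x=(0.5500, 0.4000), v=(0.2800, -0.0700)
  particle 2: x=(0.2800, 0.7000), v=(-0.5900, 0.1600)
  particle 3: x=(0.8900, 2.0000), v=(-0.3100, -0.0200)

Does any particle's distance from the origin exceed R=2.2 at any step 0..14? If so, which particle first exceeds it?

no

step 0: x0=(0.2100, 1.4800) x1=(0.5500, 0.4000) x2=(0.2800, 0.7000) x3=(0.8900, 2.0000)
step 1: x0=(0.2235, 1.4682) x1=(0.5542, 0.3999) x2=(0.2698, 0.7031) x3=(0.8841, 1.9993)
step 2: x0=(0.2376, 1.4560) x1=(0.5569, 0.4020) x2=(0.2603, 0.7066) x3=(0.8774, 1.9978)
step 3: x0=(0.2525, 1.4436) x1=(0.5580, 0.4063) x2=(0.2516, 0.7107) x3=(0.8700, 1.9956)
step 4: x0=(0.2679, 1.4308) x1=(0.5576, 0.4127) x2=(0.2438, 0.7154) x3=(0.8619, 1.9926)
step 5: x0=(0.2840, 1.4177) x1=(0.5557, 0.4211) x2=(0.2367, 0.7208) x3=(0.8530, 1.9887)
step 6: x0=(0.3006, 1.4043) x1=(0.5523, 0.4316) x2=(0.2306, 0.7271) x3=(0.8434, 1.9840)
step 7: x0=(0.3178, 1.3906) x1=(0.5473, 0.4442) x2=(0.2254, 0.7342) x3=(0.8331, 1.9783)
step 8: x0=(0.3355, 1.3765) x1=(0.5407, 0.4589) x2=(0.2213, 0.7422) x3=(0.8221, 1.9717)
step 9: x0=(0.3537, 1.3620) x1=(0.5325, 0.4759) x2=(0.2183, 0.7512) x3=(0.8103, 1.9640)
step 10: x0=(0.3723, 1.3471) x1=(0.5226, 0.4952) x2=(0.2165, 0.7612) x3=(0.7978, 1.9553)
step 11: x0=(0.3913, 1.3318) x1=(0.5109, 0.5170) x2=(0.2161, 0.7724) x3=(0.7846, 1.9455)
step 12: x0=(0.4105, 1.3161) x1=(0.4973, 0.5415) x2=(0.2172, 0.7846) x3=(0.7707, 1.9344)
step 13: x0=(0.4299, 1.3000) x1=(0.4816, 0.5690) x2=(0.2202, 0.7980) x3=(0.7561, 1.9220)
step 14: x0=(0.4493, 1.2833) x1=(0.4635, 0.5999) x2=(0.2251, 0.8126) x3=(0.7409, 1.9083)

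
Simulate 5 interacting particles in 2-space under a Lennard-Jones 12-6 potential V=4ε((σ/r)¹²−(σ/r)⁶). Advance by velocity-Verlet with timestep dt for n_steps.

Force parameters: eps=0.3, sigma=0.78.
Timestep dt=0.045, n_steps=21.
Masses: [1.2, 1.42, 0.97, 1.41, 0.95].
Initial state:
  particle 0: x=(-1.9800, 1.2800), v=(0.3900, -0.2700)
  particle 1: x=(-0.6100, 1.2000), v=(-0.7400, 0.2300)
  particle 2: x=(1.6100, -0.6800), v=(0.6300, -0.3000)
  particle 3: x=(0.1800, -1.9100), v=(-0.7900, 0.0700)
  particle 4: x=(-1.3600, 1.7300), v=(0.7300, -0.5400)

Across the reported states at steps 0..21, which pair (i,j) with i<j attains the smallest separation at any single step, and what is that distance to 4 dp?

pair (1,4), distance 0.7368

step 0: x0=(-1.9800, 1.2800) x1=(-0.6100, 1.2000) x2=(1.6100, -0.6800) x3=(0.1800, -1.9100) x4=(-1.3600, 1.7300)
step 1: x0=(-1.9711, 1.2615) x1=(-0.6438, 1.2107) x2=(1.6383, -0.6935) x3=(0.1445, -1.9068) x4=(-1.3154, 1.7133)
step 2: x0=(-1.9703, 1.2371) x1=(-0.6761, 1.2199) x2=(1.6666, -0.7070) x3=(0.1089, -1.9037) x4=(-1.2629, 1.7061)
step 3: x0=(-1.9707, 1.2117) x1=(-0.6932, 1.2163) x2=(1.6949, -0.7206) x3=(0.0734, -1.9005) x4=(-1.2317, 1.7193)
step 4: x0=(-1.9699, 1.1867) x1=(-0.6847, 1.1885) x2=(1.7232, -0.7342) x3=(0.0379, -1.8973) x4=(-1.2402, 1.7683)
step 5: x0=(-1.9676, 1.1627) x1=(-0.6714, 1.1553) x2=(1.7514, -0.7477) x3=(0.0025, -1.8941) x4=(-1.2576, 1.8241)
step 6: x0=(-1.9638, 1.1397) x1=(-0.6589, 1.1225) x2=(1.7796, -0.7613) x3=(-0.0330, -1.8908) x4=(-1.2760, 1.8780)
step 7: x0=(-1.9585, 1.1177) x1=(-0.6474, 1.0907) x2=(1.8078, -0.7749) x3=(-0.0685, -1.8876) x4=(-1.2944, 1.9290)
step 8: x0=(-1.9521, 1.0968) x1=(-0.6370, 1.0598) x2=(1.8360, -0.7885) x3=(-0.1039, -1.8844) x4=(-1.3129, 1.9775)
step 9: x0=(-1.9447, 1.0767) x1=(-0.6272, 1.0295) x2=(1.8642, -0.8021) x3=(-0.1394, -1.8812) x4=(-1.3316, 2.0240)
step 10: x0=(-1.9364, 1.0574) x1=(-0.6181, 0.9995) x2=(1.8924, -0.8157) x3=(-0.1748, -1.8779) x4=(-1.3505, 2.0689)
step 11: x0=(-1.9273, 1.0388) x1=(-0.6095, 0.9699) x2=(1.9205, -0.8293) x3=(-0.2102, -1.8747) x4=(-1.3695, 2.1125)
step 12: x0=(-1.9177, 1.0206) x1=(-0.6013, 0.9405) x2=(1.9487, -0.8429) x3=(-0.2457, -1.8714) x4=(-1.3888, 2.1552)
step 13: x0=(-1.9074, 1.0029) x1=(-0.5934, 0.9112) x2=(1.9768, -0.8566) x3=(-0.2811, -1.8682) x4=(-1.4081, 2.1971)
step 14: x0=(-1.8966, 0.9856) x1=(-0.5860, 0.8821) x2=(2.0050, -0.8702) x3=(-0.3165, -1.8649) x4=(-1.4276, 2.2384)
step 15: x0=(-1.8854, 0.9685) x1=(-0.5789, 0.8530) x2=(2.0331, -0.8838) x3=(-0.3519, -1.8616) x4=(-1.4471, 2.2791)
step 16: x0=(-1.8737, 0.9517) x1=(-0.5722, 0.8240) x2=(2.0612, -0.8974) x3=(-0.3873, -1.8584) x4=(-1.4667, 2.3195)
step 17: x0=(-1.8615, 0.9350) x1=(-0.5658, 0.7951) x2=(2.0894, -0.9110) x3=(-0.4228, -1.8551) x4=(-1.4864, 2.3595)
step 18: x0=(-1.8489, 0.9184) x1=(-0.5597, 0.7663) x2=(2.1175, -0.9247) x3=(-0.4582, -1.8518) x4=(-1.5060, 2.3993)
step 19: x0=(-1.8359, 0.9019) x1=(-0.5540, 0.7375) x2=(2.1456, -0.9383) x3=(-0.4936, -1.8485) x4=(-1.5257, 2.4389)
step 20: x0=(-1.8225, 0.8855) x1=(-0.5486, 0.7088) x2=(2.1737, -0.9519) x3=(-0.5290, -1.8453) x4=(-1.5454, 2.4783)
step 21: x0=(-1.8086, 0.8692) x1=(-0.5436, 0.6801) x2=(2.2018, -0.9655) x3=(-0.5644, -1.8420) x4=(-1.5651, 2.5176)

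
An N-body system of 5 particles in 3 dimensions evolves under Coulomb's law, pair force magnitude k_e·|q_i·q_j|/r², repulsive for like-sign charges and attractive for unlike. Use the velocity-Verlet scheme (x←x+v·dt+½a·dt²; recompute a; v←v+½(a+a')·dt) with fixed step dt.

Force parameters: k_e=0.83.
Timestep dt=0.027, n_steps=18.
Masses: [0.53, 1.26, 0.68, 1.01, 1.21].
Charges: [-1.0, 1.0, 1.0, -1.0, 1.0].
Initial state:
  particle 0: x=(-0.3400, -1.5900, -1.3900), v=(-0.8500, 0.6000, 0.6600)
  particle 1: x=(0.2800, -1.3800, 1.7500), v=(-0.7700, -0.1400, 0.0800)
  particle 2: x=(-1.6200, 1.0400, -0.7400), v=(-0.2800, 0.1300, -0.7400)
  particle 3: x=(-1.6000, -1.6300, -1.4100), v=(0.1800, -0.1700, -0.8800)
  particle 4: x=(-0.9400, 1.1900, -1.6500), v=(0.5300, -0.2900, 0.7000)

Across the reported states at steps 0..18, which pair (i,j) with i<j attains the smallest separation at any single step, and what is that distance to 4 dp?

step 0: x0=(-0.3400, -1.5900, -1.3900) x1=(0.2800, -1.3800, 1.7500) x2=(-1.6200, 1.0400, -0.7400) x3=(-1.6000, -1.6300, -1.4100) x4=(-0.9400, 1.1900, -1.6500)
step 1: x0=(-0.3626, -1.5737, -1.3721) x1=(0.2592, -1.3838, 1.7521) x2=(-1.6278, 1.0434, -0.7598) x3=(-1.5953, -1.6345, -1.4337) x4=(-0.9256, 1.1821, -1.6313)
step 2: x0=(-0.3846, -1.5570, -1.3541) x1=(0.2384, -1.3876, 1.7542) x2=(-1.6359, 1.0465, -0.7791) x3=(-1.5910, -1.6389, -1.4574) x4=(-0.9109, 1.1742, -1.6128)
step 3: x0=(-0.4058, -1.5401, -1.3358) x1=(0.2176, -1.3915, 1.7563) x2=(-1.6445, 1.0494, -0.7979) x3=(-1.5870, -1.6432, -1.4811) x4=(-0.8960, 1.1663, -1.5947)
step 4: x0=(-0.4263, -1.5228, -1.3174) x1=(0.1968, -1.3954, 1.7583) x2=(-1.6536, 1.0520, -0.8163) x3=(-1.5834, -1.6473, -1.5048) x4=(-0.8808, 1.1582, -1.5769)
step 5: x0=(-0.4460, -1.5051, -1.2987) x1=(0.1760, -1.3994, 1.7603) x2=(-1.6633, 1.0544, -0.8342) x3=(-1.5802, -1.6514, -1.5285) x4=(-0.8654, 1.1501, -1.5594)
step 6: x0=(-0.4650, -1.4871, -1.2797) x1=(0.1552, -1.4034, 1.7623) x2=(-1.6734, 1.0565, -0.8518) x3=(-1.5774, -1.6554, -1.5522) x4=(-0.8496, 1.1420, -1.5422)
step 7: x0=(-0.4833, -1.4686, -1.2603) x1=(0.1343, -1.4074, 1.7642) x2=(-1.6841, 1.0585, -0.8689) x3=(-1.5750, -1.6593, -1.5760) x4=(-0.8335, 1.1337, -1.5253)
step 8: x0=(-0.5008, -1.4497, -1.2407) x1=(0.1135, -1.4115, 1.7660) x2=(-1.6954, 1.0601, -0.8856) x3=(-1.5730, -1.6631, -1.5999) x4=(-0.8171, 1.1254, -1.5087)
step 9: x0=(-0.5175, -1.4304, -1.2206) x1=(0.0927, -1.4156, 1.7679) x2=(-1.7073, 1.0616, -0.9020) x3=(-1.5713, -1.6668, -1.6238) x4=(-0.8003, 1.1170, -1.4923)
step 10: x0=(-0.5335, -1.4106, -1.2001) x1=(0.0718, -1.4197, 1.7697) x2=(-1.7198, 1.0628, -0.9180) x3=(-1.5701, -1.6705, -1.6478) x4=(-0.7832, 1.1084, -1.4762)
step 11: x0=(-0.5488, -1.3902, -1.1792) x1=(0.0509, -1.4239, 1.7714) x2=(-1.7328, 1.0639, -0.9337) x3=(-1.5692, -1.6742, -1.6719) x4=(-0.7658, 1.0998, -1.4603)
step 12: x0=(-0.5634, -1.3694, -1.1578) x1=(0.0301, -1.4281, 1.7731) x2=(-1.7465, 1.0647, -0.9492) x3=(-1.5686, -1.6778, -1.6962) x4=(-0.7480, 1.0911, -1.4446)
step 13: x0=(-0.5774, -1.3480, -1.1359) x1=(0.0092, -1.4323, 1.7748) x2=(-1.7608, 1.0653, -0.9644) x3=(-1.5684, -1.6814, -1.7206) x4=(-0.7298, 1.0823, -1.4291)
step 14: x0=(-0.5908, -1.3261, -1.1135) x1=(-0.0117, -1.4366, 1.7764) x2=(-1.7757, 1.0658, -0.9794) x3=(-1.5685, -1.6850, -1.7451) x4=(-0.7114, 1.0734, -1.4138)
step 15: x0=(-0.6036, -1.3036, -1.0906) x1=(-0.0325, -1.4409, 1.7780) x2=(-1.7912, 1.0660, -0.9942) x3=(-1.5689, -1.6885, -1.7698) x4=(-0.6925, 1.0643, -1.3987)
step 16: x0=(-0.6159, -1.2806, -1.0672) x1=(-0.0534, -1.4452, 1.7795) x2=(-1.8073, 1.0661, -1.0088) x3=(-1.5696, -1.6921, -1.7946) x4=(-0.6734, 1.0551, -1.3837)
step 17: x0=(-0.6278, -1.2570, -1.0433) x1=(-0.0743, -1.4496, 1.7810) x2=(-1.8239, 1.0660, -1.0233) x3=(-1.5705, -1.6956, -1.8196) x4=(-0.6540, 1.0458, -1.3689)
step 18: x0=(-0.6391, -1.2328, -1.0188) x1=(-0.0952, -1.4540, 1.7824) x2=(-1.8410, 1.0657, -1.0377) x3=(-1.5716, -1.6991, -1.8447) x4=(-0.6342, 1.0363, -1.3541)

pair (2,4), distance 1.0771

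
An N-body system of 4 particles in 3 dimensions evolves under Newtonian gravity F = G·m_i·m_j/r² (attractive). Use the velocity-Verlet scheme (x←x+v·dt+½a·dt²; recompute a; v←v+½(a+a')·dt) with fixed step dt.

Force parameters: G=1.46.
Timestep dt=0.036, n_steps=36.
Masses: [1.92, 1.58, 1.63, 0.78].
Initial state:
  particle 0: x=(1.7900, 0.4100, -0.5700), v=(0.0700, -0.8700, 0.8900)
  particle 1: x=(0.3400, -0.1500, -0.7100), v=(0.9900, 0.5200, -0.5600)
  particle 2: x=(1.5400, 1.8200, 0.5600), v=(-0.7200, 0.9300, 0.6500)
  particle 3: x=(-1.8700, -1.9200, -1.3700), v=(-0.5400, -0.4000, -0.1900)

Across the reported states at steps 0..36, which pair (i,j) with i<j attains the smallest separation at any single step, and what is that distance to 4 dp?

pair (0,1), distance 0.9395

step 0: x0=(1.7900, 0.4100, -0.5700) x1=(0.3400, -0.1500, -0.7100) x2=(1.5400, 1.8200, 0.5600) x3=(-1.8700, -1.9200, -1.3700)
step 1: x0=(1.7919, 0.3788, -0.5377) x1=(0.3764, -0.1309, -0.7300) x2=(1.5140, 1.8529, 0.5829) x3=(-1.8892, -1.9342, -1.3768)
step 2: x0=(1.7923, 0.3478, -0.5051) x1=(0.4143, -0.1110, -0.7496) x2=(1.4880, 1.8846, 0.6050) x3=(-1.9079, -1.9480, -1.3834)
step 3: x0=(1.7913, 0.3170, -0.4723) x1=(0.4538, -0.0904, -0.7688) x2=(1.4619, 1.9151, 0.6263) x3=(-1.9262, -1.9615, -1.3899)
step 4: x0=(1.7887, 0.2864, -0.4393) x1=(0.4950, -0.0690, -0.7874) x2=(1.4358, 1.9446, 0.6469) x3=(-1.9440, -1.9746, -1.3962)
step 5: x0=(1.7844, 0.2560, -0.4063) x1=(0.5381, -0.0469, -0.8052) x2=(1.4097, 1.9729, 0.6666) x3=(-1.9613, -1.9874, -1.4024)
step 6: x0=(1.7784, 0.2258, -0.3735) x1=(0.5830, -0.0241, -0.8223) x2=(1.3836, 2.0002, 0.6857) x3=(-1.9782, -1.9998, -1.4085)
step 7: x0=(1.7706, 0.1958, -0.3409) x1=(0.6300, -0.0007, -0.8384) x2=(1.3574, 2.0264, 0.7041) x3=(-1.9947, -2.0119, -1.4144)
step 8: x0=(1.7610, 0.1661, -0.3087) x1=(0.6790, 0.0234, -0.8534) x2=(1.3313, 2.0516, 0.7219) x3=(-2.0108, -2.0237, -1.4202)
step 9: x0=(1.7493, 0.1366, -0.2772) x1=(0.7303, 0.0481, -0.8671) x2=(1.3052, 2.0758, 0.7391) x3=(-2.0265, -2.0352, -1.4260)
step 10: x0=(1.7356, 0.1075, -0.2465) x1=(0.7837, 0.0731, -0.8791) x2=(1.2791, 2.0990, 0.7556) x3=(-2.0417, -2.0464, -1.4315)
step 11: x0=(1.7198, 0.0788, -0.2168) x1=(0.8395, 0.0986, -0.8894) x2=(1.2530, 2.1212, 0.7715) x3=(-2.0566, -2.0573, -1.4370)
step 12: x0=(1.7019, 0.0506, -0.1883) x1=(0.8976, 0.1243, -0.8977) x2=(1.2270, 2.1424, 0.7869) x3=(-2.0711, -2.0679, -1.4423)
step 13: x0=(1.6819, 0.0230, -0.1614) x1=(0.9580, 0.1500, -0.9036) x2=(1.2010, 2.1627, 0.8017) x3=(-2.0852, -2.0782, -1.4476)
step 14: x0=(1.6599, -0.0038, -0.1362) x1=(1.0207, 0.1756, -0.9069) x2=(1.1751, 2.1822, 0.8160) x3=(-2.0990, -2.0883, -1.4527)
step 15: x0=(1.6358, -0.0296, -0.1130) x1=(1.0855, 0.2008, -0.9072) x2=(1.1493, 2.2006, 0.8297) x3=(-2.1124, -2.0981, -1.4577)
step 16: x0=(1.6099, -0.0543, -0.0921) x1=(1.1524, 0.2255, -0.9043) x2=(1.1236, 2.2183, 0.8429) x3=(-2.1255, -2.1077, -1.4626)
step 17: x0=(1.5824, -0.0777, -0.0736) x1=(1.2209, 0.2493, -0.8980) x2=(1.0979, 2.2350, 0.8556) x3=(-2.1382, -2.1169, -1.4673)
step 18: x0=(1.5535, -0.0996, -0.0578) x1=(1.2909, 0.2721, -0.8880) x2=(1.0724, 2.2508, 0.8678) x3=(-2.1505, -2.1260, -1.4720)
step 19: x0=(1.5235, -0.1198, -0.0448) x1=(1.3618, 0.2936, -0.8741) x2=(1.0469, 2.2659, 0.8795) x3=(-2.1626, -2.1348, -1.4765)
step 20: x0=(1.4928, -0.1381, -0.0346) x1=(1.4334, 0.3135, -0.8563) x2=(1.0216, 2.2800, 0.8907) x3=(-2.1743, -2.1433, -1.4809)
step 21: x0=(1.4618, -0.1544, -0.0272) x1=(1.5051, 0.3317, -0.8347) x2=(0.9965, 2.2934, 0.9015) x3=(-2.1856, -2.1517, -1.4852)
step 22: x0=(1.4307, -0.1686, -0.0226) x1=(1.5765, 0.3481, -0.8093) x2=(0.9715, 2.3059, 0.9117) x3=(-2.1967, -2.1598, -1.4894)
step 23: x0=(1.4000, -0.1806, -0.0206) x1=(1.6470, 0.3627, -0.7803) x2=(0.9466, 2.3177, 0.9215) x3=(-2.2074, -2.1676, -1.4935)
step 24: x0=(1.3700, -0.1906, -0.0210) x1=(1.7165, 0.3753, -0.7480) x2=(0.9219, 2.3286, 0.9309) x3=(-2.2178, -2.1753, -1.4974)
step 25: x0=(1.3410, -0.1983, -0.0235) x1=(1.7844, 0.3860, -0.7126) x2=(0.8974, 2.3388, 0.9398) x3=(-2.2279, -2.1827, -1.5012)
step 26: x0=(1.3131, -0.2041, -0.0280) x1=(1.8506, 0.3949, -0.6746) x2=(0.8731, 2.3482, 0.9483) x3=(-2.2377, -2.1899, -1.5049)
step 27: x0=(1.2866, -0.2078, -0.0341) x1=(1.9148, 0.4021, -0.6342) x2=(0.8489, 2.3569, 0.9563) x3=(-2.2472, -2.1969, -1.5085)
step 28: x0=(1.2615, -0.2098, -0.0415) x1=(1.9768, 0.4077, -0.5918) x2=(0.8250, 2.3648, 0.9640) x3=(-2.2564, -2.2036, -1.5120)
step 29: x0=(1.2379, -0.2099, -0.0502) x1=(2.0367, 0.4118, -0.5475) x2=(0.8013, 2.3719, 0.9712) x3=(-2.2653, -2.2102, -1.5153)
step 30: x0=(1.2158, -0.2085, -0.0597) x1=(2.0943, 0.4147, -0.5019) x2=(0.7779, 2.3784, 0.9780) x3=(-2.2739, -2.2165, -1.5185)
step 31: x0=(1.1953, -0.2056, -0.0700) x1=(2.1497, 0.4163, -0.4550) x2=(0.7546, 2.3841, 0.9845) x3=(-2.2821, -2.2226, -1.5216)
step 32: x0=(1.1763, -0.2012, -0.0808) x1=(2.2028, 0.4169, -0.4071) x2=(0.7316, 2.3891, 0.9905) x3=(-2.2901, -2.2285, -1.5246)
step 33: x0=(1.1588, -0.1956, -0.0920) x1=(2.2537, 0.4166, -0.3584) x2=(0.7089, 2.3934, 0.9962) x3=(-2.2978, -2.2342, -1.5274)
step 34: x0=(1.1427, -0.1889, -0.1034) x1=(2.3025, 0.4154, -0.3091) x2=(0.6864, 2.3970, 1.0015) x3=(-2.3052, -2.2397, -1.5301)
step 35: x0=(1.1280, -0.1810, -0.1151) x1=(2.3493, 0.4136, -0.2593) x2=(0.6641, 2.3999, 1.0065) x3=(-2.3124, -2.2450, -1.5327)
step 36: x0=(1.1146, -0.1721, -0.1267) x1=(2.3940, 0.4111, -0.2092) x2=(0.6421, 2.4021, 1.0111) x3=(-2.3192, -2.2501, -1.5352)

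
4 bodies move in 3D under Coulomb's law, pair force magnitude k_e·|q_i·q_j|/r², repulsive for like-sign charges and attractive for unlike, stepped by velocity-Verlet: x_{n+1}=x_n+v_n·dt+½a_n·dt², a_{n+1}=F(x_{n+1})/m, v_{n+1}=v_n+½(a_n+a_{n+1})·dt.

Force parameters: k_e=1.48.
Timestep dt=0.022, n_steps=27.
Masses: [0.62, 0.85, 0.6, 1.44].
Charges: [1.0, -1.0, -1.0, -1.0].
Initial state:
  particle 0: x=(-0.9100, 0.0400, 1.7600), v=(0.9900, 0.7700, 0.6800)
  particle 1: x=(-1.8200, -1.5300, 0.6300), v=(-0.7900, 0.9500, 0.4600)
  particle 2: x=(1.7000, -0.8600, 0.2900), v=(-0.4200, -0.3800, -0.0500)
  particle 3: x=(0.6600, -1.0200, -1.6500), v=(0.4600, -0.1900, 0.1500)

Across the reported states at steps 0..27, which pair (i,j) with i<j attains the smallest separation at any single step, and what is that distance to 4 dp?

step 0: x0=(-0.9100, 0.0400, 1.7600) x1=(-1.8200, -1.5300, 0.6300) x2=(1.7000, -0.8600, 0.2900) x3=(0.6600, -1.0200, -1.6500)
step 1: x0=(-0.8882, 0.0568, 1.7748) x1=(-1.8374, -1.5090, 0.6402) x2=(1.6908, -0.8683, 0.2890) x3=(0.6701, -1.0242, -1.6467)
step 2: x0=(-0.8664, 0.0734, 1.7894) x1=(-1.8548, -1.4880, 0.6505) x2=(1.6817, -0.8766, 0.2883) x3=(0.6802, -1.0283, -1.6436)
step 3: x0=(-0.8446, 0.0898, 1.8037) x1=(-1.8723, -1.4668, 0.6610) x2=(1.6727, -0.8848, 0.2879) x3=(0.6902, -1.0325, -1.6405)
step 4: x0=(-0.8227, 0.1059, 1.8178) x1=(-1.8898, -1.4455, 0.6717) x2=(1.6639, -0.8929, 0.2878) x3=(0.7002, -1.0367, -1.6375)
step 5: x0=(-0.8009, 0.1218, 1.8316) x1=(-1.9073, -1.4241, 0.6825) x2=(1.6551, -0.9009, 0.2879) x3=(0.7102, -1.0408, -1.6346)
step 6: x0=(-0.7790, 0.1374, 1.8452) x1=(-1.9249, -1.4026, 0.6934) x2=(1.6464, -0.9089, 0.2883) x3=(0.7202, -1.0449, -1.6319)
step 7: x0=(-0.7572, 0.1529, 1.8586) x1=(-1.9425, -1.3811, 0.7044) x2=(1.6379, -0.9168, 0.2890) x3=(0.7301, -1.0491, -1.6292)
step 8: x0=(-0.7353, 0.1681, 1.8716) x1=(-1.9601, -1.3594, 0.7156) x2=(1.6294, -0.9246, 0.2900) x3=(0.7400, -1.0532, -1.6266)
step 9: x0=(-0.7134, 0.1831, 1.8845) x1=(-1.9777, -1.3376, 0.7270) x2=(1.6210, -0.9324, 0.2913) x3=(0.7499, -1.0573, -1.6241)
step 10: x0=(-0.6915, 0.1979, 1.8971) x1=(-1.9954, -1.3157, 0.7384) x2=(1.6128, -0.9400, 0.2929) x3=(0.7597, -1.0614, -1.6217)
step 11: x0=(-0.6697, 0.2125, 1.9095) x1=(-2.0131, -1.2937, 0.7500) x2=(1.6046, -0.9476, 0.2948) x3=(0.7695, -1.0656, -1.6194)
step 12: x0=(-0.6478, 0.2268, 1.9216) x1=(-2.0308, -1.2717, 0.7617) x2=(1.5965, -0.9552, 0.2970) x3=(0.7793, -1.0697, -1.6172)
step 13: x0=(-0.6259, 0.2410, 1.9335) x1=(-2.0485, -1.2495, 0.7736) x2=(1.5885, -0.9626, 0.2995) x3=(0.7891, -1.0738, -1.6151)
step 14: x0=(-0.6041, 0.2550, 1.9452) x1=(-2.0662, -1.2273, 0.7855) x2=(1.5807, -0.9700, 0.3024) x3=(0.7988, -1.0778, -1.6131)
step 15: x0=(-0.5822, 0.2687, 1.9566) x1=(-2.0840, -1.2050, 0.7976) x2=(1.5729, -0.9773, 0.3055) x3=(0.8085, -1.0819, -1.6112)
step 16: x0=(-0.5603, 0.2823, 1.9678) x1=(-2.1018, -1.1826, 0.8098) x2=(1.5652, -0.9845, 0.3090) x3=(0.8182, -1.0860, -1.6094)
step 17: x0=(-0.5385, 0.2956, 1.9788) x1=(-2.1195, -1.1601, 0.8221) x2=(1.5576, -0.9917, 0.3128) x3=(0.8278, -1.0901, -1.6077)
step 18: x0=(-0.5167, 0.3088, 1.9895) x1=(-2.1373, -1.1375, 0.8345) x2=(1.5501, -0.9988, 0.3170) x3=(0.8374, -1.0942, -1.6062)
step 19: x0=(-0.4949, 0.3217, 2.0001) x1=(-2.1552, -1.1149, 0.8470) x2=(1.5427, -1.0058, 0.3214) x3=(0.8470, -1.0982, -1.6047)
step 20: x0=(-0.4730, 0.3345, 2.0104) x1=(-2.1730, -1.0921, 0.8597) x2=(1.5354, -1.0127, 0.3262) x3=(0.8566, -1.1023, -1.6033)
step 21: x0=(-0.4512, 0.3471, 2.0204) x1=(-2.1908, -1.0693, 0.8724) x2=(1.5281, -1.0195, 0.3314) x3=(0.8661, -1.1064, -1.6021)
step 22: x0=(-0.4295, 0.3595, 2.0303) x1=(-2.2086, -1.0465, 0.8853) x2=(1.5210, -1.0263, 0.3368) x3=(0.8757, -1.1104, -1.6009)
step 23: x0=(-0.4077, 0.3717, 2.0399) x1=(-2.2265, -1.0235, 0.8982) x2=(1.5139, -1.0330, 0.3426) x3=(0.8852, -1.1145, -1.5999)
step 24: x0=(-0.3859, 0.3837, 2.0494) x1=(-2.2444, -1.0005, 0.9113) x2=(1.5069, -1.0396, 0.3488) x3=(0.8947, -1.1185, -1.5989)
step 25: x0=(-0.3642, 0.3956, 2.0586) x1=(-2.2622, -0.9774, 0.9244) x2=(1.4999, -1.0462, 0.3553) x3=(0.9041, -1.1225, -1.5981)
step 26: x0=(-0.3425, 0.4072, 2.0676) x1=(-2.2801, -0.9543, 0.9376) x2=(1.4931, -1.0526, 0.3621) x3=(0.9136, -1.1266, -1.5974)
step 27: x0=(-0.3208, 0.4187, 2.0764) x1=(-2.2980, -0.9310, 0.9510) x2=(1.4863, -1.0590, 0.3693) x3=(0.9230, -1.1306, -1.5968)

pair (2,3), distance 2.0432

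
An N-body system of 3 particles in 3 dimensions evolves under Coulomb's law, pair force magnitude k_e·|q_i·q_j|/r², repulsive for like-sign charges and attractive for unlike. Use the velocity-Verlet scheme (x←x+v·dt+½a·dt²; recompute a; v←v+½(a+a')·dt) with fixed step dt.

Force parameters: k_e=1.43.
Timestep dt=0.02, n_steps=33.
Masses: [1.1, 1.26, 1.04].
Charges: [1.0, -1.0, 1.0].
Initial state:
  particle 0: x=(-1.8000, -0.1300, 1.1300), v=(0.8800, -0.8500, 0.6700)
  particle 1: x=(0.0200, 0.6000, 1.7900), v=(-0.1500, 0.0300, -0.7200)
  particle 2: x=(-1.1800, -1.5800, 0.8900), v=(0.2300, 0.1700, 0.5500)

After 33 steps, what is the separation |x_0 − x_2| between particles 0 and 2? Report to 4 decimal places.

step 0: x0=(-1.8000, -0.1300, 1.1300) x1=(0.0200, 0.6000, 1.7900) x2=(-1.1800, -1.5800, 0.8900)
step 1: x0=(-1.7824, -0.1469, 1.1434) x1=(0.0169, 0.6006, 1.7756) x2=(-1.1753, -1.5767, 0.9010)
step 2: x0=(-1.7647, -0.1635, 1.1569) x1=(0.0138, 0.6010, 1.7611) x2=(-1.1706, -1.5735, 0.9120)
step 3: x0=(-1.7471, -0.1799, 1.1705) x1=(0.0104, 0.6014, 1.7466) x2=(-1.1657, -1.5704, 0.9230)
step 4: x0=(-1.7294, -0.1961, 1.1842) x1=(0.0070, 0.6016, 1.7320) x2=(-1.1606, -1.5675, 0.9339)
step 5: x0=(-1.7117, -0.2120, 1.1979) x1=(0.0034, 0.6018, 1.7173) x2=(-1.1555, -1.5647, 0.9449)
step 6: x0=(-1.6939, -0.2276, 1.2117) x1=(-0.0003, 0.6019, 1.7026) x2=(-1.1502, -1.5621, 0.9558)
step 7: x0=(-1.6761, -0.2429, 1.2256) x1=(-0.0041, 0.6018, 1.6879) x2=(-1.1447, -1.5597, 0.9667)
step 8: x0=(-1.6583, -0.2580, 1.2395) x1=(-0.0081, 0.6016, 1.6731) x2=(-1.1392, -1.5574, 0.9776)
step 9: x0=(-1.6405, -0.2727, 1.2536) x1=(-0.0122, 0.6014, 1.6582) x2=(-1.1335, -1.5554, 0.9885)
step 10: x0=(-1.6226, -0.2872, 1.2677) x1=(-0.0165, 0.6010, 1.6434) x2=(-1.1276, -1.5534, 0.9993)
step 11: x0=(-1.6047, -0.3013, 1.2819) x1=(-0.0209, 0.6004, 1.6284) x2=(-1.1217, -1.5517, 1.0101)
step 12: x0=(-1.5868, -0.3151, 1.2962) x1=(-0.0254, 0.5998, 1.6134) x2=(-1.1156, -1.5502, 1.0209)
step 13: x0=(-1.5688, -0.3286, 1.3105) x1=(-0.0301, 0.5990, 1.5984) x2=(-1.1093, -1.5489, 1.0316)
step 14: x0=(-1.5508, -0.3417, 1.3250) x1=(-0.0349, 0.5981, 1.5834) x2=(-1.1029, -1.5477, 1.0423)
step 15: x0=(-1.5328, -0.3544, 1.3395) x1=(-0.0399, 0.5970, 1.5683) x2=(-1.0963, -1.5468, 1.0529)
step 16: x0=(-1.5147, -0.3668, 1.3541) x1=(-0.0451, 0.5958, 1.5532) x2=(-1.0896, -1.5461, 1.0635)
step 17: x0=(-1.4966, -0.3788, 1.3689) x1=(-0.0504, 0.5945, 1.5380) x2=(-1.0828, -1.5456, 1.0740)
step 18: x0=(-1.4785, -0.3905, 1.3837) x1=(-0.0558, 0.5930, 1.5228) x2=(-1.0758, -1.5454, 1.0845)
step 19: x0=(-1.4603, -0.4017, 1.3986) x1=(-0.0614, 0.5913, 1.5076) x2=(-1.0686, -1.5454, 1.0949)
step 20: x0=(-1.4421, -0.4125, 1.4136) x1=(-0.0672, 0.5895, 1.4924) x2=(-1.0613, -1.5456, 1.1052)
step 21: x0=(-1.4239, -0.4229, 1.4287) x1=(-0.0731, 0.5875, 1.4771) x2=(-1.0538, -1.5461, 1.1155)
step 22: x0=(-1.4056, -0.4329, 1.4438) x1=(-0.0792, 0.5854, 1.4618) x2=(-1.0462, -1.5468, 1.1256)
step 23: x0=(-1.3872, -0.4424, 1.4591) x1=(-0.0855, 0.5831, 1.4465) x2=(-1.0384, -1.5477, 1.1357)
step 24: x0=(-1.3689, -0.4515, 1.4745) x1=(-0.0919, 0.5806, 1.4313) x2=(-1.0305, -1.5490, 1.1457)
step 25: x0=(-1.3504, -0.4601, 1.4899) x1=(-0.0984, 0.5779, 1.4160) x2=(-1.0225, -1.5505, 1.1556)
step 26: x0=(-1.3320, -0.4683, 1.5055) x1=(-0.1052, 0.5751, 1.4006) x2=(-1.0143, -1.5522, 1.1654)
step 27: x0=(-1.3134, -0.4759, 1.5212) x1=(-0.1121, 0.5720, 1.3853) x2=(-1.0059, -1.5543, 1.1752)
step 28: x0=(-1.2949, -0.4831, 1.5369) x1=(-0.1192, 0.5688, 1.3701) x2=(-0.9974, -1.5566, 1.1847)
step 29: x0=(-1.2762, -0.4899, 1.5528) x1=(-0.1264, 0.5654, 1.3548) x2=(-0.9888, -1.5592, 1.1942)
step 30: x0=(-1.2575, -0.4961, 1.5687) x1=(-0.1338, 0.5617, 1.3395) x2=(-0.9800, -1.5620, 1.2036)
step 31: x0=(-1.2388, -0.5018, 1.5847) x1=(-0.1414, 0.5579, 1.3243) x2=(-0.9711, -1.5651, 1.2128)
step 32: x0=(-1.2200, -0.5070, 1.6008) x1=(-0.1491, 0.5538, 1.3091) x2=(-0.9620, -1.5686, 1.2220)
step 33: x0=(-1.2011, -0.5118, 1.6170) x1=(-0.1570, 0.5495, 1.2939) x2=(-0.9528, -1.5723, 1.2309)

1.1556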